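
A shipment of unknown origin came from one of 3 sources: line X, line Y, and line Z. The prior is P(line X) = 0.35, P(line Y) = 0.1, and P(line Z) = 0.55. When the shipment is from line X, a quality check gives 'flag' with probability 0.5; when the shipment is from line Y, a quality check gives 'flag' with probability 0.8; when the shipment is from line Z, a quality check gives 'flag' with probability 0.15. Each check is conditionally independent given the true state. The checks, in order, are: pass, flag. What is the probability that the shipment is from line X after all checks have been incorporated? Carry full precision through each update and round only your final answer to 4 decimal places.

After 'pass': normaliser = 0.5·0.3500 + 0.2·0.1000 + 0.85·0.5500; P(line X) ≈ 0.2642, P(line Y) ≈ 0.0302, P(line Z) ≈ 0.7057
After 'flag': normaliser = 0.5·0.2642 + 0.8·0.0302 + 0.15·0.7057; P(line X) ≈ 0.5040, P(line Y) ≈ 0.0922, P(line Z) ≈ 0.4039

0.5040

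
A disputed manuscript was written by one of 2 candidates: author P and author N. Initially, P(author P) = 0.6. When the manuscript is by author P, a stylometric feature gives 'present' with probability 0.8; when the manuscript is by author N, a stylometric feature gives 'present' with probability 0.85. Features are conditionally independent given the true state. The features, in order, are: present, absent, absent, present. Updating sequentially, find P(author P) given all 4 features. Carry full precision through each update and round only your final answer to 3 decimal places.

Apply Bayes' rule sequentially, carrying P(author P) forward.
After 'present': P(author P) = 0.8·0.6000 / (0.8·0.6000 + 0.85·0.4000) ≈ 0.5854
After 'absent': P(author P) = 0.2·0.5854 / (0.2·0.5854 + 0.15·0.4146) ≈ 0.6531
After 'absent': P(author P) = 0.2·0.6531 / (0.2·0.6531 + 0.15·0.3469) ≈ 0.7151
After 'present': P(author P) = 0.8·0.7151 / (0.8·0.7151 + 0.85·0.2849) ≈ 0.7026

0.703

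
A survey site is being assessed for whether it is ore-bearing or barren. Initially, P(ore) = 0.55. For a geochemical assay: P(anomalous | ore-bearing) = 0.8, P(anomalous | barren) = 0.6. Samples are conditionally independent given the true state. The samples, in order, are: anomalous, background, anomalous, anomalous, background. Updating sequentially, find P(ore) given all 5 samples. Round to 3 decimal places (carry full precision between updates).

0.420

After 'anomalous': P(ore) = 0.8·0.5500 / (0.8·0.5500 + 0.6·0.4500) ≈ 0.6197
After 'background': P(ore) = 0.2·0.6197 / (0.2·0.6197 + 0.4·0.3803) ≈ 0.4490
After 'anomalous': P(ore) = 0.8·0.4490 / (0.8·0.4490 + 0.6·0.5510) ≈ 0.5207
After 'anomalous': P(ore) = 0.8·0.5207 / (0.8·0.5207 + 0.6·0.4793) ≈ 0.5916
After 'background': P(ore) = 0.2·0.5916 / (0.2·0.5916 + 0.4·0.4084) ≈ 0.4200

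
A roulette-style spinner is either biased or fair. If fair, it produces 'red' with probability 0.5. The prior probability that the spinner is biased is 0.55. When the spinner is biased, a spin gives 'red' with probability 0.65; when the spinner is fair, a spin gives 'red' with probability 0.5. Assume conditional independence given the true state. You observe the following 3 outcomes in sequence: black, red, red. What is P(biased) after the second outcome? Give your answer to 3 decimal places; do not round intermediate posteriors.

Each posterior becomes the prior for the next update.
After 'black': P(biased) = 0.35·0.5500 / (0.35·0.5500 + 0.5·0.4500) ≈ 0.4611
After 'red': P(biased) = 0.65·0.4611 / (0.65·0.4611 + 0.5·0.5389) ≈ 0.5266

0.527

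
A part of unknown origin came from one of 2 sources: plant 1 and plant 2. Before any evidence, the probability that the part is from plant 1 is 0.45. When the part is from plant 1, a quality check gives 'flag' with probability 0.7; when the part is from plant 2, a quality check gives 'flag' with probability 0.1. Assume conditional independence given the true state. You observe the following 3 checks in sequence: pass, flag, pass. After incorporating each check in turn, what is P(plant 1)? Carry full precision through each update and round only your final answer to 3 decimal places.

0.389

Each posterior becomes the prior for the next update.
After 'pass': P(plant 1) = 0.3·0.4500 / (0.3·0.4500 + 0.9·0.5500) ≈ 0.2143
After 'flag': P(plant 1) = 0.7·0.2143 / (0.7·0.2143 + 0.1·0.7857) ≈ 0.6562
After 'pass': P(plant 1) = 0.3·0.6562 / (0.3·0.6562 + 0.9·0.3438) ≈ 0.3889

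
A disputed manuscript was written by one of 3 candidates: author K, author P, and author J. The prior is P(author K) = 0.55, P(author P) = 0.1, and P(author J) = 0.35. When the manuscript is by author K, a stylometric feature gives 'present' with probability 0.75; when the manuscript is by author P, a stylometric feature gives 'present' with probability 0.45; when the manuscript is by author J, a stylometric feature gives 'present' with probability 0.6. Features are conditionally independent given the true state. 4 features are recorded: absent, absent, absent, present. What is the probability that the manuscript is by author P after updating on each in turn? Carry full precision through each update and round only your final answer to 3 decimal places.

After 'absent': normaliser = 0.25·0.5500 + 0.55·0.1000 + 0.4·0.3500; P(author K) ≈ 0.4135, P(author P) ≈ 0.1654, P(author J) ≈ 0.4211
After 'absent': normaliser = 0.25·0.4135 + 0.55·0.1654 + 0.4·0.4211; P(author K) ≈ 0.2850, P(author P) ≈ 0.2508, P(author J) ≈ 0.4642
After 'absent': normaliser = 0.25·0.2850 + 0.55·0.2508 + 0.4·0.4642; P(author K) ≈ 0.1804, P(author P) ≈ 0.3493, P(author J) ≈ 0.4703
After 'present': normaliser = 0.75·0.1804 + 0.45·0.3493 + 0.6·0.4703; P(author K) ≈ 0.2355, P(author P) ≈ 0.2735, P(author J) ≈ 0.4910

0.274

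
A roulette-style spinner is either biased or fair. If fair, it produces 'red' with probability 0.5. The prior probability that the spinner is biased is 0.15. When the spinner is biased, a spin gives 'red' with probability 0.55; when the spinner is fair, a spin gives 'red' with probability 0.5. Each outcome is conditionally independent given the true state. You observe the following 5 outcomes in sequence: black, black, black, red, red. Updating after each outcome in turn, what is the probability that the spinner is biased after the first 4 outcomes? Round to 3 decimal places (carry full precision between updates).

0.124

Apply Bayes' rule sequentially, carrying P(biased) forward.
After 'black': P(biased) = 0.45·0.1500 / (0.45·0.1500 + 0.5·0.8500) ≈ 0.1371
After 'black': P(biased) = 0.45·0.1371 / (0.45·0.1371 + 0.5·0.8629) ≈ 0.1251
After 'black': P(biased) = 0.45·0.1251 / (0.45·0.1251 + 0.5·0.8749) ≈ 0.1140
After 'red': P(biased) = 0.55·0.1140 / (0.55·0.1140 + 0.5·0.8860) ≈ 0.1240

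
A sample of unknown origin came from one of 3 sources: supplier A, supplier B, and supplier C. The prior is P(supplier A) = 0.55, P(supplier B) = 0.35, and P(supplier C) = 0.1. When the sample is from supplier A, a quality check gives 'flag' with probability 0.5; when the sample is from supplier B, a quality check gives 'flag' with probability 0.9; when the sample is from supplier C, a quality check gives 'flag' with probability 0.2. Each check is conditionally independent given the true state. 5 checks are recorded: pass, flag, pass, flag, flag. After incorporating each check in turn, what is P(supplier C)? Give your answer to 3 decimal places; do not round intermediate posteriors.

After 'pass': normaliser = 0.5·0.5500 + 0.1·0.3500 + 0.8·0.1000; P(supplier A) ≈ 0.7051, P(supplier B) ≈ 0.0897, P(supplier C) ≈ 0.2051
After 'flag': normaliser = 0.5·0.7051 + 0.9·0.0897 + 0.2·0.2051; P(supplier A) ≈ 0.7432, P(supplier B) ≈ 0.1703, P(supplier C) ≈ 0.0865
After 'pass': normaliser = 0.5·0.7432 + 0.1·0.1703 + 0.8·0.0865; P(supplier A) ≈ 0.8117, P(supplier B) ≈ 0.0372, P(supplier C) ≈ 0.1511
After 'flag': normaliser = 0.5·0.8117 + 0.9·0.0372 + 0.2·0.1511; P(supplier A) ≈ 0.8643, P(supplier B) ≈ 0.0713, P(supplier C) ≈ 0.0644
After 'flag': normaliser = 0.5·0.8643 + 0.9·0.0713 + 0.2·0.0644; P(supplier A) ≈ 0.8487, P(supplier B) ≈ 0.1260, P(supplier C) ≈ 0.0253

0.025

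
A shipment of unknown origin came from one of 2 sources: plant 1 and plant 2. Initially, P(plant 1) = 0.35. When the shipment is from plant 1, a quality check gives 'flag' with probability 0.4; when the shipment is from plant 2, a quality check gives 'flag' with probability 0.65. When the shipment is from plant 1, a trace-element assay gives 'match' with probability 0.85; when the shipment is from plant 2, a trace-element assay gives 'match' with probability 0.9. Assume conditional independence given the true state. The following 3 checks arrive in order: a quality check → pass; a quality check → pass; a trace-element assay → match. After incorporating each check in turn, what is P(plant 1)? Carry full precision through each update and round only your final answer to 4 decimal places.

After a quality check='pass': P(plant 1) = 0.6·0.3500 / (0.6·0.3500 + 0.35·0.6500) ≈ 0.4800
After a quality check='pass': P(plant 1) = 0.6·0.4800 / (0.6·0.4800 + 0.35·0.5200) ≈ 0.6128
After a trace-element assay='match': P(plant 1) = 0.85·0.6128 / (0.85·0.6128 + 0.9·0.3872) ≈ 0.5991

0.5991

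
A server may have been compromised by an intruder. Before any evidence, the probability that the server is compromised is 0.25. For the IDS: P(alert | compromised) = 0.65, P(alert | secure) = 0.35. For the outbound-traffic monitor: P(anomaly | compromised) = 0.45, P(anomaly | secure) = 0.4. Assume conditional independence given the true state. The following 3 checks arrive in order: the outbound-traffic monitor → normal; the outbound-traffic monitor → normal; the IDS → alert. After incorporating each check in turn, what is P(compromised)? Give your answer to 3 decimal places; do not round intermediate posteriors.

Each posterior becomes the prior for the next update.
After the outbound-traffic monitor='normal': P(compromised) = 0.55·0.2500 / (0.55·0.2500 + 0.6·0.7500) ≈ 0.2340
After the outbound-traffic monitor='normal': P(compromised) = 0.55·0.2340 / (0.55·0.2340 + 0.6·0.7660) ≈ 0.2188
After the IDS='alert': P(compromised) = 0.65·0.2188 / (0.65·0.2188 + 0.35·0.7812) ≈ 0.3422

0.342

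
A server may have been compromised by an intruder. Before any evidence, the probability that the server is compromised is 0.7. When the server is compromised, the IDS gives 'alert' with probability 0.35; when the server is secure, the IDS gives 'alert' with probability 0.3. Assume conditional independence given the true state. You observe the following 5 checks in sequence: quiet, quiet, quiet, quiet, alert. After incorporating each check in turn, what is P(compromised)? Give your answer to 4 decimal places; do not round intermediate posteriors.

0.6693

After 'quiet': P(compromised) = 0.65·0.7000 / (0.65·0.7000 + 0.7·0.3000) ≈ 0.6842
After 'quiet': P(compromised) = 0.65·0.6842 / (0.65·0.6842 + 0.7·0.3158) ≈ 0.6680
After 'quiet': P(compromised) = 0.65·0.6680 / (0.65·0.6680 + 0.7·0.3320) ≈ 0.6513
After 'quiet': P(compromised) = 0.65·0.6513 / (0.65·0.6513 + 0.7·0.3487) ≈ 0.6343
After 'alert': P(compromised) = 0.35·0.6343 / (0.35·0.6343 + 0.3·0.3657) ≈ 0.6693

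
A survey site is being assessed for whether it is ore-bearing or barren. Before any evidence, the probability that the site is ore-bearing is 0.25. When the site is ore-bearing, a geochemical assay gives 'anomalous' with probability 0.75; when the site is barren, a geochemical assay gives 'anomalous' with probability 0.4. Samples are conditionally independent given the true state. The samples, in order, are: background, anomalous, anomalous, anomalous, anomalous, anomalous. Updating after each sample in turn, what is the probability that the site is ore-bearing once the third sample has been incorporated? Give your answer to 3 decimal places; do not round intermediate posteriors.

After 'background': P(ore) = 0.25·0.2500 / (0.25·0.2500 + 0.6·0.7500) ≈ 0.1220
After 'anomalous': P(ore) = 0.75·0.1220 / (0.75·0.1220 + 0.4·0.8780) ≈ 0.2066
After 'anomalous': P(ore) = 0.75·0.2066 / (0.75·0.2066 + 0.4·0.7934) ≈ 0.3281

0.328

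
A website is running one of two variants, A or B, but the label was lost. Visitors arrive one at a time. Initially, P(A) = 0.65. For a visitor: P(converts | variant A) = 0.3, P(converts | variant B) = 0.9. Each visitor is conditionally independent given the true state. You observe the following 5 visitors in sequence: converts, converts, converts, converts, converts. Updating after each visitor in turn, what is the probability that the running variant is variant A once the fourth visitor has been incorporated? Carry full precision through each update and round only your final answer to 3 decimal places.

After 'converts': P(A) = 0.3·0.6500 / (0.3·0.6500 + 0.9·0.3500) ≈ 0.3824
After 'converts': P(A) = 0.3·0.3824 / (0.3·0.3824 + 0.9·0.6176) ≈ 0.1711
After 'converts': P(A) = 0.3·0.1711 / (0.3·0.1711 + 0.9·0.8289) ≈ 0.0644
After 'converts': P(A) = 0.3·0.0644 / (0.3·0.0644 + 0.9·0.9356) ≈ 0.0224

0.022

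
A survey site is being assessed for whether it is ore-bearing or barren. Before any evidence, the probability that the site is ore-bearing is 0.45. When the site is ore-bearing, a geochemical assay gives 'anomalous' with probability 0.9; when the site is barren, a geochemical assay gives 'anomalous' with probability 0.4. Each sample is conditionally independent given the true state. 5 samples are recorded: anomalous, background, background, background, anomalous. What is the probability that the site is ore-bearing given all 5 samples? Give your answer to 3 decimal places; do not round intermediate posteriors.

After 'anomalous': P(ore) = 0.9·0.4500 / (0.9·0.4500 + 0.4·0.5500) ≈ 0.6480
After 'background': P(ore) = 0.1·0.6480 / (0.1·0.6480 + 0.6·0.3520) ≈ 0.2348
After 'background': P(ore) = 0.1·0.2348 / (0.1·0.2348 + 0.6·0.7652) ≈ 0.0486
After 'background': P(ore) = 0.1·0.0486 / (0.1·0.0486 + 0.6·0.9514) ≈ 0.0085
After 'anomalous': P(ore) = 0.9·0.0085 / (0.9·0.0085 + 0.4·0.9915) ≈ 0.0188

0.019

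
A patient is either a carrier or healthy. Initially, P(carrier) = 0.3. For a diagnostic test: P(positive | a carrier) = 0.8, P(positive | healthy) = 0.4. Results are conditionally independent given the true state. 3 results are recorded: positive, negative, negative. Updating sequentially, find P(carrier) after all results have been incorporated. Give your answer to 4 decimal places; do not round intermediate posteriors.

After 'positive': P(carrier) = 0.8·0.3000 / (0.8·0.3000 + 0.4·0.7000) ≈ 0.4615
After 'negative': P(carrier) = 0.2·0.4615 / (0.2·0.4615 + 0.6·0.5385) ≈ 0.2222
After 'negative': P(carrier) = 0.2·0.2222 / (0.2·0.2222 + 0.6·0.7778) ≈ 0.0870

0.0870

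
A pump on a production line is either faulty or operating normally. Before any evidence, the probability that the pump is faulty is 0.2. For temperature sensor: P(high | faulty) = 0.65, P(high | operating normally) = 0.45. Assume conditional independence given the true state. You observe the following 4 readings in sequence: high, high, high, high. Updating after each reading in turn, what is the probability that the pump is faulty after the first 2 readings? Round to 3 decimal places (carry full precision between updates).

0.343

After 'high': P(faulty) = 0.65·0.2000 / (0.65·0.2000 + 0.45·0.8000) ≈ 0.2653
After 'high': P(faulty) = 0.65·0.2653 / (0.65·0.2653 + 0.45·0.7347) ≈ 0.3428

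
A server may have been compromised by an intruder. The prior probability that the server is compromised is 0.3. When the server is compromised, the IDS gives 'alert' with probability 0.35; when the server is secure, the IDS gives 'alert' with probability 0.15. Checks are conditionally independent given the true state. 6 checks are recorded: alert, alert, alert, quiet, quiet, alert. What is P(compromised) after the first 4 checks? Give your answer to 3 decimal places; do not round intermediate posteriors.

Each posterior becomes the prior for the next update.
After 'alert': P(compromised) = 0.35·0.3000 / (0.35·0.3000 + 0.15·0.7000) ≈ 0.5000
After 'alert': P(compromised) = 0.35·0.5000 / (0.35·0.5000 + 0.15·0.5000) ≈ 0.7000
After 'alert': P(compromised) = 0.35·0.7000 / (0.35·0.7000 + 0.15·0.3000) ≈ 0.8448
After 'quiet': P(compromised) = 0.65·0.8448 / (0.65·0.8448 + 0.85·0.1552) ≈ 0.8063

0.806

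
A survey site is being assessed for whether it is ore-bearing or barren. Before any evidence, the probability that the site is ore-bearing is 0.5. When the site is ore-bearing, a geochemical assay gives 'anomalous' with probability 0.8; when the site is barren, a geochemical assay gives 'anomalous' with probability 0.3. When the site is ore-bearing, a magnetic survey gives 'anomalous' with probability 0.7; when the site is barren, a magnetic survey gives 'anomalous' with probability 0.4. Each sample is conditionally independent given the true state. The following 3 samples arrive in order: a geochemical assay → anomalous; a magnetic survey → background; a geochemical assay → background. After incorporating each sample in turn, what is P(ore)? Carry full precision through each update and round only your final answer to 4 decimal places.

After a geochemical assay='anomalous': P(ore) = 0.8·0.5000 / (0.8·0.5000 + 0.3·0.5000) ≈ 0.7273
After a magnetic survey='background': P(ore) = 0.3·0.7273 / (0.3·0.7273 + 0.6·0.2727) ≈ 0.5714
After a geochemical assay='background': P(ore) = 0.2·0.5714 / (0.2·0.5714 + 0.7·0.4286) ≈ 0.2759

0.2759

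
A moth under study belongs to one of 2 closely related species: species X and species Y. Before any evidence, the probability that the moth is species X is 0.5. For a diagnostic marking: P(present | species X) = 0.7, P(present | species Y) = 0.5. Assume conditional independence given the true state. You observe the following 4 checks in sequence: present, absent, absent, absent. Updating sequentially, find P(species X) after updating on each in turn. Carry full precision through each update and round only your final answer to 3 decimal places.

0.232

Apply Bayes' rule sequentially, carrying P(species X) forward.
After 'present': P(species X) = 0.7·0.5000 / (0.7·0.5000 + 0.5·0.5000) ≈ 0.5833
After 'absent': P(species X) = 0.3·0.5833 / (0.3·0.5833 + 0.5·0.4167) ≈ 0.4565
After 'absent': P(species X) = 0.3·0.4565 / (0.3·0.4565 + 0.5·0.5435) ≈ 0.3351
After 'absent': P(species X) = 0.3·0.3351 / (0.3·0.3351 + 0.5·0.6649) ≈ 0.2322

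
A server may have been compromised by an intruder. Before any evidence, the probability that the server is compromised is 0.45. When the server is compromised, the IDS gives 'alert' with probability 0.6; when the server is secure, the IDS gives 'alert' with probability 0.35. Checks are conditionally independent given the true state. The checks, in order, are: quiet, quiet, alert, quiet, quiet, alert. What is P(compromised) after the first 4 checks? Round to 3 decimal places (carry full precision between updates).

After 'quiet': P(compromised) = 0.4·0.4500 / (0.4·0.4500 + 0.65·0.5500) ≈ 0.3349
After 'quiet': P(compromised) = 0.4·0.3349 / (0.4·0.3349 + 0.65·0.6651) ≈ 0.2366
After 'alert': P(compromised) = 0.6·0.2366 / (0.6·0.2366 + 0.35·0.7634) ≈ 0.3469
After 'quiet': P(compromised) = 0.4·0.3469 / (0.4·0.3469 + 0.65·0.6531) ≈ 0.2463

0.246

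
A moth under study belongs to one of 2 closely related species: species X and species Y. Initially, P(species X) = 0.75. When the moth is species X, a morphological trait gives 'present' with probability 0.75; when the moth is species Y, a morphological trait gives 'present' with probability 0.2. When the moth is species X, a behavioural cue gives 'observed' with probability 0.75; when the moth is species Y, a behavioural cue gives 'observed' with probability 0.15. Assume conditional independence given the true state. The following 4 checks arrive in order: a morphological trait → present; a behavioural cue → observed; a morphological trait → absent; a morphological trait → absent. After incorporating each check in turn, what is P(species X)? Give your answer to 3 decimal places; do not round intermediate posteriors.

0.846

After a morphological trait='present': P(species X) = 0.75·0.7500 / (0.75·0.7500 + 0.2·0.2500) ≈ 0.9184
After a behavioural cue='observed': P(species X) = 0.75·0.9184 / (0.75·0.9184 + 0.15·0.0816) ≈ 0.9825
After a morphological trait='absent': P(species X) = 0.25·0.9825 / (0.25·0.9825 + 0.8·0.0175) ≈ 0.9462
After a morphological trait='absent': P(species X) = 0.25·0.9462 / (0.25·0.9462 + 0.8·0.0538) ≈ 0.8460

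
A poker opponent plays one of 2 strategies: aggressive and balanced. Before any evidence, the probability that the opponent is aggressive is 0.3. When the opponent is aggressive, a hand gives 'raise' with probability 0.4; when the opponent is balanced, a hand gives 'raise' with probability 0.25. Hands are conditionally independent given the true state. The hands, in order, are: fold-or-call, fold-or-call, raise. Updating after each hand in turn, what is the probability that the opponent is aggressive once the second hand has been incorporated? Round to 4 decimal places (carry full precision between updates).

After 'fold-or-call': P(aggressive) = 0.6·0.3000 / (0.6·0.3000 + 0.75·0.7000) ≈ 0.2553
After 'fold-or-call': P(aggressive) = 0.6·0.2553 / (0.6·0.2553 + 0.75·0.7447) ≈ 0.2152

0.2152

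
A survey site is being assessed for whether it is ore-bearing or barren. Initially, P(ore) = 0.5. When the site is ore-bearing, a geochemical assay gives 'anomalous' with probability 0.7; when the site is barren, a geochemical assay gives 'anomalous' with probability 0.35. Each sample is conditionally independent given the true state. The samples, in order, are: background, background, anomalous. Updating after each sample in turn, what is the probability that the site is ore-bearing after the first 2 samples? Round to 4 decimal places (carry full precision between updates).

After 'background': P(ore) = 0.3·0.5000 / (0.3·0.5000 + 0.65·0.5000) ≈ 0.3158
After 'background': P(ore) = 0.3·0.3158 / (0.3·0.3158 + 0.65·0.6842) ≈ 0.1756

0.1756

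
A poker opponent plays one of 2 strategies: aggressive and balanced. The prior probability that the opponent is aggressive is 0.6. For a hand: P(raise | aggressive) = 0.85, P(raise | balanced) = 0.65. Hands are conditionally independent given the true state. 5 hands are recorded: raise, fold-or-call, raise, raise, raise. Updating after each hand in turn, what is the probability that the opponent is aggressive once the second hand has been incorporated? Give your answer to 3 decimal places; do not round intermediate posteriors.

0.457

After 'raise': P(aggressive) = 0.85·0.6000 / (0.85·0.6000 + 0.65·0.4000) ≈ 0.6623
After 'fold-or-call': P(aggressive) = 0.15·0.6623 / (0.15·0.6623 + 0.35·0.3377) ≈ 0.4567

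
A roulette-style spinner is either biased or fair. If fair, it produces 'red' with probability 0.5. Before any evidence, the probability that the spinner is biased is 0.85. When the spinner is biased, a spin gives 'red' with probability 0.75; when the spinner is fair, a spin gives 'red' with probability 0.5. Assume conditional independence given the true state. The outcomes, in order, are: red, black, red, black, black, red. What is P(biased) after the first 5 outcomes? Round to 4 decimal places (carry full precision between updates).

0.6145

Apply Bayes' rule sequentially, carrying P(biased) forward.
After 'red': P(biased) = 0.75·0.8500 / (0.75·0.8500 + 0.5·0.1500) ≈ 0.8947
After 'black': P(biased) = 0.25·0.8947 / (0.25·0.8947 + 0.5·0.1053) ≈ 0.8095
After 'red': P(biased) = 0.75·0.8095 / (0.75·0.8095 + 0.5·0.1905) ≈ 0.8644
After 'black': P(biased) = 0.25·0.8644 / (0.25·0.8644 + 0.5·0.1356) ≈ 0.7612
After 'black': P(biased) = 0.25·0.7612 / (0.25·0.7612 + 0.5·0.2388) ≈ 0.6145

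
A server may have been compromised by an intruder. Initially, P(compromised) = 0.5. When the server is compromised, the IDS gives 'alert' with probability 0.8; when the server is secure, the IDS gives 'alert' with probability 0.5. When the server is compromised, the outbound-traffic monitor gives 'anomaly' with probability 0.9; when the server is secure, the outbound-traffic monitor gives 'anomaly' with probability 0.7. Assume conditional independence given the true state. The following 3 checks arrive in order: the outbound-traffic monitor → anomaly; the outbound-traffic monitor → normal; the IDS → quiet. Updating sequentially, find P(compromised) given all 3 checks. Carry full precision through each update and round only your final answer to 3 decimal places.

0.146

Apply Bayes' rule sequentially, carrying P(compromised) forward.
After the outbound-traffic monitor='anomaly': P(compromised) = 0.9·0.5000 / (0.9·0.5000 + 0.7·0.5000) ≈ 0.5625
After the outbound-traffic monitor='normal': P(compromised) = 0.1·0.5625 / (0.1·0.5625 + 0.3·0.4375) ≈ 0.3000
After the IDS='quiet': P(compromised) = 0.2·0.3000 / (0.2·0.3000 + 0.5·0.7000) ≈ 0.1463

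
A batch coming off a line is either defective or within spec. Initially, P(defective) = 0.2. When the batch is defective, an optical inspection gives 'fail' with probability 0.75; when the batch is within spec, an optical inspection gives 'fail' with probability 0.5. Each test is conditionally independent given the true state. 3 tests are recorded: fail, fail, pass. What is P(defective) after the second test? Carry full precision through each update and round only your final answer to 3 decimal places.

0.360

After 'fail': P(defective) = 0.75·0.2000 / (0.75·0.2000 + 0.5·0.8000) ≈ 0.2727
After 'fail': P(defective) = 0.75·0.2727 / (0.75·0.2727 + 0.5·0.7273) ≈ 0.3600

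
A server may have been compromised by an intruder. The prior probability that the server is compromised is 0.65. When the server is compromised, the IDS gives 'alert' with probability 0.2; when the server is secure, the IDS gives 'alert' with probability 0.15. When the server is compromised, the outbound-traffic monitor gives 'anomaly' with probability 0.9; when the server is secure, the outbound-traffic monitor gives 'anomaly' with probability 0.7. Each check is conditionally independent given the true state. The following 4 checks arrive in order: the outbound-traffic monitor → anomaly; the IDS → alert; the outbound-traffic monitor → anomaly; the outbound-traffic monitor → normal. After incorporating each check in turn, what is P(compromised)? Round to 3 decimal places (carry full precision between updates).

After the outbound-traffic monitor='anomaly': P(compromised) = 0.9·0.6500 / (0.9·0.6500 + 0.7·0.3500) ≈ 0.7048
After the IDS='alert': P(compromised) = 0.2·0.7048 / (0.2·0.7048 + 0.15·0.2952) ≈ 0.7610
After the outbound-traffic monitor='anomaly': P(compromised) = 0.9·0.7610 / (0.9·0.7610 + 0.7·0.2390) ≈ 0.8037
After the outbound-traffic monitor='normal': P(compromised) = 0.1·0.8037 / (0.1·0.8037 + 0.3·0.1963) ≈ 0.5771

0.577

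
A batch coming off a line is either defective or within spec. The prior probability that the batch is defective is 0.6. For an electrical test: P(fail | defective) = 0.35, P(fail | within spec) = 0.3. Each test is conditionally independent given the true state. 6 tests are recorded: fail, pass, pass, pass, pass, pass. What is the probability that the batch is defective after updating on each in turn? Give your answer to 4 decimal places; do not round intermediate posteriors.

0.5471

After 'fail': P(defective) = 0.35·0.6000 / (0.35·0.6000 + 0.3·0.4000) ≈ 0.6364
After 'pass': P(defective) = 0.65·0.6364 / (0.65·0.6364 + 0.7·0.3636) ≈ 0.6190
After 'pass': P(defective) = 0.65·0.6190 / (0.65·0.6190 + 0.7·0.3810) ≈ 0.6014
After 'pass': P(defective) = 0.65·0.6014 / (0.65·0.6014 + 0.7·0.3986) ≈ 0.5835
After 'pass': P(defective) = 0.65·0.5835 / (0.65·0.5835 + 0.7·0.4165) ≈ 0.5654
After 'pass': P(defective) = 0.65·0.5654 / (0.65·0.5654 + 0.7·0.4346) ≈ 0.5471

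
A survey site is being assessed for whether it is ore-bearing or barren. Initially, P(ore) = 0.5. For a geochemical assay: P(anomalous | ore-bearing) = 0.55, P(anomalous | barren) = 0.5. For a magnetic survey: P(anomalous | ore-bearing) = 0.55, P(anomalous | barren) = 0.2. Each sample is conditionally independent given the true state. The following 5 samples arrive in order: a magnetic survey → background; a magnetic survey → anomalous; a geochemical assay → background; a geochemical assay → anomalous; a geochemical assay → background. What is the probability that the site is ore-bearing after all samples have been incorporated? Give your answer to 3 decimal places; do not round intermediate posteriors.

0.580

After a magnetic survey='background': P(ore) = 0.45·0.5000 / (0.45·0.5000 + 0.8·0.5000) ≈ 0.3600
After a magnetic survey='anomalous': P(ore) = 0.55·0.3600 / (0.55·0.3600 + 0.2·0.6400) ≈ 0.6074
After a geochemical assay='background': P(ore) = 0.45·0.6074 / (0.45·0.6074 + 0.5·0.3926) ≈ 0.5820
After a geochemical assay='anomalous': P(ore) = 0.55·0.5820 / (0.55·0.5820 + 0.5·0.4180) ≈ 0.6050
After a geochemical assay='background': P(ore) = 0.45·0.6050 / (0.45·0.6050 + 0.5·0.3950) ≈ 0.5795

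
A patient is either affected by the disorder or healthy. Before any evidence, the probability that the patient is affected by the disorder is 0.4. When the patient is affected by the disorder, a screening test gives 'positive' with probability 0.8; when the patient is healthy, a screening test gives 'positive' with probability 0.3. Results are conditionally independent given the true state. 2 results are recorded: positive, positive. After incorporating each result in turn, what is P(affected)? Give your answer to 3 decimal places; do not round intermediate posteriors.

0.826

Apply Bayes' rule sequentially, carrying P(affected) forward.
After 'positive': P(affected) = 0.8·0.4000 / (0.8·0.4000 + 0.3·0.6000) ≈ 0.6400
After 'positive': P(affected) = 0.8·0.6400 / (0.8·0.6400 + 0.3·0.3600) ≈ 0.8258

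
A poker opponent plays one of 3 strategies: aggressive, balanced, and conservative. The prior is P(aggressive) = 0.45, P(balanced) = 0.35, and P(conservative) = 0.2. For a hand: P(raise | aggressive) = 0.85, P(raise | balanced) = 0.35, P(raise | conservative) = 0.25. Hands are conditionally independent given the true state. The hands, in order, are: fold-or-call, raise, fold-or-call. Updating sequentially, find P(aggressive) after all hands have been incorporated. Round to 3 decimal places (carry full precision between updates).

0.097

After 'fold-or-call': normaliser = 0.15·0.4500 + 0.65·0.3500 + 0.75·0.2000; P(aggressive) ≈ 0.1517, P(balanced) ≈ 0.5112, P(conservative) ≈ 0.3371
After 'raise': normaliser = 0.85·0.1517 + 0.35·0.5112 + 0.25·0.3371; P(aggressive) ≈ 0.3288, P(balanced) ≈ 0.4563, P(conservative) ≈ 0.2149
After 'fold-or-call': normaliser = 0.15·0.3288 + 0.65·0.4563 + 0.75·0.2149; P(aggressive) ≈ 0.0973, P(balanced) ≈ 0.5849, P(conservative) ≈ 0.3178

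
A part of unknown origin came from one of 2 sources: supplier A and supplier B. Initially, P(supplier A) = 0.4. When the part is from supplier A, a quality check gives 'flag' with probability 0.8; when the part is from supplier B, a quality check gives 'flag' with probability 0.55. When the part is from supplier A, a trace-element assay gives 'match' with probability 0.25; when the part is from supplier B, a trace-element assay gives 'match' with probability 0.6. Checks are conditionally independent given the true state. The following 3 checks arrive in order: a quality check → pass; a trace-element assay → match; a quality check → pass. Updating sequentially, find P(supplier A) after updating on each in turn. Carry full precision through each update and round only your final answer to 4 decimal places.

After a quality check='pass': P(supplier A) = 0.2·0.4000 / (0.2·0.4000 + 0.45·0.6000) ≈ 0.2286
After a trace-element assay='match': P(supplier A) = 0.25·0.2286 / (0.25·0.2286 + 0.6·0.7714) ≈ 0.1099
After a quality check='pass': P(supplier A) = 0.2·0.1099 / (0.2·0.1099 + 0.45·0.8901) ≈ 0.0520

0.0520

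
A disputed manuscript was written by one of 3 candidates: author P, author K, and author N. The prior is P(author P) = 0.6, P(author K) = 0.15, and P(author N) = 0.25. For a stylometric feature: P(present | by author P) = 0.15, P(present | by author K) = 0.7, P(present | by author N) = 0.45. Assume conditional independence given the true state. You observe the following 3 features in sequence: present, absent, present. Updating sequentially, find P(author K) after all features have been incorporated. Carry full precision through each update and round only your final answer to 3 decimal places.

0.359

After 'present': normaliser = 0.15·0.6000 + 0.7·0.1500 + 0.45·0.2500; P(author P) ≈ 0.2927, P(author K) ≈ 0.3415, P(author N) ≈ 0.3659
After 'absent': normaliser = 0.85·0.2927 + 0.3·0.3415 + 0.55·0.3659; P(author P) ≈ 0.4503, P(author K) ≈ 0.1854, P(author N) ≈ 0.3642
After 'present': normaliser = 0.15·0.4503 + 0.7·0.1854 + 0.45·0.3642; P(author P) ≈ 0.1870, P(author K) ≈ 0.3593, P(author N) ≈ 0.4537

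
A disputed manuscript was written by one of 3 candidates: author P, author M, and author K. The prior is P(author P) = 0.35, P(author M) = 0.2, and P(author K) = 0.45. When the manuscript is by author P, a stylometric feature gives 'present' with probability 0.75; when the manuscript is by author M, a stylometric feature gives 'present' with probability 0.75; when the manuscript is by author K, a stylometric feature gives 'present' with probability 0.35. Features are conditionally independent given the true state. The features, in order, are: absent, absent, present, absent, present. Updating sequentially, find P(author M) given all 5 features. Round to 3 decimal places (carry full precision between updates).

0.088

After 'absent': normaliser = 0.25·0.3500 + 0.25·0.2000 + 0.65·0.4500; P(author P) ≈ 0.2035, P(author M) ≈ 0.1163, P(author K) ≈ 0.6802
After 'absent': normaliser = 0.25·0.2035 + 0.25·0.1163 + 0.65·0.6802; P(author P) ≈ 0.0974, P(author M) ≈ 0.0557, P(author K) ≈ 0.8469
After 'present': normaliser = 0.75·0.0974 + 0.75·0.0557 + 0.35·0.8469; P(author P) ≈ 0.1777, P(author M) ≈ 0.1015, P(author K) ≈ 0.7208
After 'absent': normaliser = 0.25·0.1777 + 0.25·0.1015 + 0.65·0.7208; P(author P) ≈ 0.0825, P(author M) ≈ 0.0472, P(author K) ≈ 0.8703
After 'present': normaliser = 0.75·0.0825 + 0.75·0.0472 + 0.35·0.8703; P(author P) ≈ 0.1540, P(author M) ≈ 0.0880, P(author K) ≈ 0.7580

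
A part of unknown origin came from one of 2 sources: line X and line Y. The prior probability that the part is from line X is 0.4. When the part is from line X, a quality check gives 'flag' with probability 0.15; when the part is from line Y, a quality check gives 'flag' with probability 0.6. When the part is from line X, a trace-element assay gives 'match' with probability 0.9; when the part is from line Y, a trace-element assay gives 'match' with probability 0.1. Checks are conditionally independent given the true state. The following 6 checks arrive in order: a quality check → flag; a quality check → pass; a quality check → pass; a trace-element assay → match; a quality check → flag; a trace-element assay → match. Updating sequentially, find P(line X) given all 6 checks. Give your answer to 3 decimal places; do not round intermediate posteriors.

After a quality check='flag': P(line X) = 0.15·0.4000 / (0.15·0.4000 + 0.6·0.6000) ≈ 0.1429
After a quality check='pass': P(line X) = 0.85·0.1429 / (0.85·0.1429 + 0.4·0.8571) ≈ 0.2615
After a quality check='pass': P(line X) = 0.85·0.2615 / (0.85·0.2615 + 0.4·0.7385) ≈ 0.4294
After a trace-element assay='match': P(line X) = 0.9·0.4294 / (0.9·0.4294 + 0.1·0.5706) ≈ 0.8714
After a quality check='flag': P(line X) = 0.15·0.8714 / (0.15·0.8714 + 0.6·0.1286) ≈ 0.6287
After a trace-element assay='match': P(line X) = 0.9·0.6287 / (0.9·0.6287 + 0.1·0.3713) ≈ 0.9384

0.938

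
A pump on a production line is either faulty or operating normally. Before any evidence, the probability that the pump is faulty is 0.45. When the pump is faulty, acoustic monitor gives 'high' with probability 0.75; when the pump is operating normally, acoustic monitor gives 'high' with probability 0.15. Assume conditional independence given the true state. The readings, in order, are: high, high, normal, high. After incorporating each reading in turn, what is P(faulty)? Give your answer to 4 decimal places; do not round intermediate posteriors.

0.9678

After 'high': P(faulty) = 0.75·0.4500 / (0.75·0.4500 + 0.15·0.5500) ≈ 0.8036
After 'high': P(faulty) = 0.75·0.8036 / (0.75·0.8036 + 0.15·0.1964) ≈ 0.9534
After 'normal': P(faulty) = 0.25·0.9534 / (0.25·0.9534 + 0.85·0.0466) ≈ 0.8575
After 'high': P(faulty) = 0.75·0.8575 / (0.75·0.8575 + 0.15·0.1425) ≈ 0.9678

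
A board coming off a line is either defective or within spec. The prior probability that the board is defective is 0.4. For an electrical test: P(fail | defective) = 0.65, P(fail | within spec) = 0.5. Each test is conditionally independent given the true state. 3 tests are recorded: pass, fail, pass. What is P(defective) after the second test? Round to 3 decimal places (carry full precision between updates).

0.378

Each posterior becomes the prior for the next update.
After 'pass': P(defective) = 0.35·0.4000 / (0.35·0.4000 + 0.5·0.6000) ≈ 0.3182
After 'fail': P(defective) = 0.65·0.3182 / (0.65·0.3182 + 0.5·0.6818) ≈ 0.3776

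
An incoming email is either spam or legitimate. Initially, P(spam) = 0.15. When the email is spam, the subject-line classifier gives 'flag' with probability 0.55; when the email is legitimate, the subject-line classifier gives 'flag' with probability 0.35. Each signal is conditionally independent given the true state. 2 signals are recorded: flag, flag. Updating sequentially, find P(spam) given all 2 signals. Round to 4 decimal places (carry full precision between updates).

0.3035

After 'flag': P(spam) = 0.55·0.1500 / (0.55·0.1500 + 0.35·0.8500) ≈ 0.2171
After 'flag': P(spam) = 0.55·0.2171 / (0.55·0.2171 + 0.35·0.7829) ≈ 0.3035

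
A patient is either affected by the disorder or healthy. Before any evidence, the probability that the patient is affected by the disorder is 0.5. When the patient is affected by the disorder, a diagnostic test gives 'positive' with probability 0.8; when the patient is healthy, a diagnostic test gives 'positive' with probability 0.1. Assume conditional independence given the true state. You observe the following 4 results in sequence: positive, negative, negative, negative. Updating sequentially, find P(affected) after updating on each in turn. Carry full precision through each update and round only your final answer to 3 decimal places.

After 'positive': P(affected) = 0.8·0.5000 / (0.8·0.5000 + 0.1·0.5000) ≈ 0.8889
After 'negative': P(affected) = 0.2·0.8889 / (0.2·0.8889 + 0.9·0.1111) ≈ 0.6400
After 'negative': P(affected) = 0.2·0.6400 / (0.2·0.6400 + 0.9·0.3600) ≈ 0.2832
After 'negative': P(affected) = 0.2·0.2832 / (0.2·0.2832 + 0.9·0.7168) ≈ 0.0807

0.081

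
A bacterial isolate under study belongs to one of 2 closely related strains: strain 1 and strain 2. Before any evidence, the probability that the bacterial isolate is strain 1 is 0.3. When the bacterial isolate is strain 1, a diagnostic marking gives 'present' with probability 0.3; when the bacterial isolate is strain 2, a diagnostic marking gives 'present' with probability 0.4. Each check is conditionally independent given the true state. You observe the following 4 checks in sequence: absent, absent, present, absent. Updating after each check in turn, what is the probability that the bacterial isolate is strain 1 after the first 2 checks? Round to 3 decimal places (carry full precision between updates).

0.368

After 'absent': P(strain 1) = 0.7·0.3000 / (0.7·0.3000 + 0.6·0.7000) ≈ 0.3333
After 'absent': P(strain 1) = 0.7·0.3333 / (0.7·0.3333 + 0.6·0.6667) ≈ 0.3684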